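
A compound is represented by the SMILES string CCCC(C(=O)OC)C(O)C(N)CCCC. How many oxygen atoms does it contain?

Scan the SMILES for O atoms (remember two-letter symbols like Cl and Br are single atoms).
Oxygen count: 3.

3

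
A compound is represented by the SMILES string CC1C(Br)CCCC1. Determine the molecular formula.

C7H13Br

Walk through each heavy atom and fill implicit hydrogens from standard valence (C 4, N 3, O 2, S 2, halogen 1):
  atom 1: C, bond orders sum to 1 (valence 4) → 3 H
  atom 2: C, bond orders sum to 3 (valence 4) → 1 H
  atom 3: C, bond orders sum to 3 (valence 4) → 1 H
  atom 4: Br (halogen, monovalent) → 0 H
  atom 5: C, bond orders sum to 2 (valence 4) → 2 H
  atom 6: C, bond orders sum to 2 (valence 4) → 2 H
  atom 7: C, bond orders sum to 2 (valence 4) → 2 H
  atom 8: C, bond orders sum to 2 (valence 4) → 2 H
Totals → C:7, H:13, Br:1.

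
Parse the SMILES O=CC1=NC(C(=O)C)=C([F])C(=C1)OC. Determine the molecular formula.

Walk through each heavy atom and fill implicit hydrogens from standard valence (C 4, N 3, O 2, S 2, halogen 1):
  atom 1: O, bond orders sum to 2 (valence 2) → 0 H
  atom 2: C, bond orders sum to 3 (valence 4) → 1 H
  atom 3: C, bond orders sum to 4 (valence 4) → 0 H
  atom 4: N, bond orders sum to 3 (valence 3) → 0 H
  atom 5: C, bond orders sum to 4 (valence 4) → 0 H
  atom 6: C, bond orders sum to 4 (valence 4) → 0 H
  atom 7: O, bond orders sum to 2 (valence 2) → 0 H
  atom 8: C, bond orders sum to 1 (valence 4) → 3 H
  atom 9: C, bond orders sum to 4 (valence 4) → 0 H
  atom 10: F with explicit H count 0
  atom 11: C, bond orders sum to 4 (valence 4) → 0 H
  atom 12: C, bond orders sum to 3 (valence 4) → 1 H
  atom 13: O, bond orders sum to 2 (valence 2) → 0 H
  atom 14: C, bond orders sum to 1 (valence 4) → 3 H
Totals → C:9, H:8, F:1, N:1, O:3.

C9H8FNO3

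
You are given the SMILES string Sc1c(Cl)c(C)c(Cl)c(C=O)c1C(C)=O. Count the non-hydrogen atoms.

15

Every atom symbol written in the SMILES (organic subset) is one heavy atom; implicit H are not written.
Heavy atoms by element → C:10, Cl:2, O:2, S:1.
Total: 15.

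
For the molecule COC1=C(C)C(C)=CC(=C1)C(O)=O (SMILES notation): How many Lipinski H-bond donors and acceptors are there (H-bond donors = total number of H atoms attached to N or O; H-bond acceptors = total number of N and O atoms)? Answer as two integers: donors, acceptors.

Donors: find every N or O and count the H atoms it carries.
  atom 2 (O): bond orders sum to 2 → 0 H
  atom 12 (O): bond orders sum to 1 → 1 H
  atom 13 (O): bond orders sum to 2 → 0 H
Lipinski HBD = 1.
Acceptors: N atoms = 0, O atoms = 3 → HBA = 3.

1, 3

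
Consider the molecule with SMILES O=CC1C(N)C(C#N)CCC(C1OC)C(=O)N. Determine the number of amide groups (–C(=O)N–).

The amide motif appears at heavy-atom position 15 in the SMILES.
Other groups present: 1 aldehyde, 1 ether, 1 nitrile, 1 primary amine.
Amide count: 1.

1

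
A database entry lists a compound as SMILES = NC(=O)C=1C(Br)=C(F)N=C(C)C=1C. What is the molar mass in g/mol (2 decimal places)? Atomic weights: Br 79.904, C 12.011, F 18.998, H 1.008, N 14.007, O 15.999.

First, the molecular formula is C8H8BrFN2O (counting implicit H from valence).
  Br: 1 × 79.904 = 79.904
  C: 8 × 12.011 = 96.088
  F: 1 × 18.998 = 18.998
  H: 8 × 1.008 = 8.064
  N: 2 × 14.007 = 28.014
  O: 1 × 15.999 = 15.999
Sum: 1×79.904 + 8×12.011 + 1×18.998 + 8×1.008 + 2×14.007 + 1×15.999 = 247.067 → 247.07 g/mol.

247.07 g/mol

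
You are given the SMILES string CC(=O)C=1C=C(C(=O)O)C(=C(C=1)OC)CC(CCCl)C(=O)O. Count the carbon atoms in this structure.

Count every carbon token in the SMILES (each C, including those in ring-closure positions and inside branches).
Carbon count: 15.

15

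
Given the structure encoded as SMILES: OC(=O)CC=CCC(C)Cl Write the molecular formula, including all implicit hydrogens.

C7H11ClO2

Walk through each heavy atom and fill implicit hydrogens from standard valence (C 4, N 3, O 2, S 2, halogen 1):
  atom 1: O, bond orders sum to 1 (valence 2) → 1 H
  atom 2: C, bond orders sum to 4 (valence 4) → 0 H
  atom 3: O, bond orders sum to 2 (valence 2) → 0 H
  atom 4: C, bond orders sum to 2 (valence 4) → 2 H
  atom 5: C, bond orders sum to 3 (valence 4) → 1 H
  atom 6: C, bond orders sum to 3 (valence 4) → 1 H
  atom 7: C, bond orders sum to 2 (valence 4) → 2 H
  atom 8: C, bond orders sum to 3 (valence 4) → 1 H
  atom 9: C, bond orders sum to 1 (valence 4) → 3 H
  atom 10: Cl (halogen, monovalent) → 0 H
Totals → C:7, H:11, Cl:1, O:2.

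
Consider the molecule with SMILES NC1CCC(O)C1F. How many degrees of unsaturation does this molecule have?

1

Degree of unsaturation = (number of rings) + (number of π bonds).
Ring closures in the SMILES: 1.
π bonds: none → 0 DoU from unsaturation.
Total DoU = 1 + 0 = 1.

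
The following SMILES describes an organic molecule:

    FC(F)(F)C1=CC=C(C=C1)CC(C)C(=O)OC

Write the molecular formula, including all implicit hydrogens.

Walk through each heavy atom and fill implicit hydrogens from standard valence (C 4, N 3, O 2, S 2, halogen 1):
  atom 1: F (halogen, monovalent) → 0 H
  atom 2: C, bond orders sum to 4 (valence 4) → 0 H
  atom 3: F (halogen, monovalent) → 0 H
  atom 4: F (halogen, monovalent) → 0 H
  atom 5: C, bond orders sum to 4 (valence 4) → 0 H
  atom 6: C, bond orders sum to 3 (valence 4) → 1 H
  atom 7: C, bond orders sum to 3 (valence 4) → 1 H
  atom 8: C, bond orders sum to 4 (valence 4) → 0 H
  atom 9: C, bond orders sum to 3 (valence 4) → 1 H
  atom 10: C, bond orders sum to 3 (valence 4) → 1 H
  atom 11: C, bond orders sum to 2 (valence 4) → 2 H
  atom 12: C, bond orders sum to 3 (valence 4) → 1 H
  atom 13: C, bond orders sum to 1 (valence 4) → 3 H
  atom 14: C, bond orders sum to 4 (valence 4) → 0 H
  atom 15: O, bond orders sum to 2 (valence 2) → 0 H
  atom 16: O, bond orders sum to 2 (valence 2) → 0 H
  atom 17: C, bond orders sum to 1 (valence 4) → 3 H
Totals → C:12, H:13, F:3, O:2.

C12H13F3O2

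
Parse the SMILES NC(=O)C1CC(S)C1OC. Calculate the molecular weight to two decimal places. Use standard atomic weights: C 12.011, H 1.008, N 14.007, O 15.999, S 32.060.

161.22 g/mol

First, the molecular formula is C6H11NO2S (counting implicit H from valence).
  C: 6 × 12.011 = 72.066
  H: 11 × 1.008 = 11.088
  N: 1 × 14.007 = 14.007
  O: 2 × 15.999 = 31.998
  S: 1 × 32.060 = 32.060
Sum: 6×12.011 + 11×1.008 + 1×14.007 + 2×15.999 + 1×32.060 = 161.219 → 161.22 g/mol.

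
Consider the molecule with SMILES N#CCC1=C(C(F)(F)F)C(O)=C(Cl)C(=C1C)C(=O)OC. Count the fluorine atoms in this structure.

3

Scan the SMILES for F atoms (remember two-letter symbols like Cl and Br are single atoms).
Fluorine count: 3.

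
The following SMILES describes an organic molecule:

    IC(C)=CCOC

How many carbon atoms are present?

5

Count every carbon token in the SMILES (each C, including those in ring-closure positions and inside branches).
Carbon count: 5.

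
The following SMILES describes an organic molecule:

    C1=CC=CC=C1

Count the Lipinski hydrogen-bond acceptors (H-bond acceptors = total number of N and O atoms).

0

N atoms: 0; O atoms: 0.
Lipinski HBA = 0 + 0 = 0.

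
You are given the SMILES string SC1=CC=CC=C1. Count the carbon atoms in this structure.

6

Count every carbon token in the SMILES (each C, including those in ring-closure positions and inside branches).
Carbon count: 6.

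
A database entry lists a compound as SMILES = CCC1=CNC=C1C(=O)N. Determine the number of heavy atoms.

10

Every atom symbol written in the SMILES (organic subset) is one heavy atom; implicit H are not written.
Heavy atoms by element → C:7, N:2, O:1.
Total: 10.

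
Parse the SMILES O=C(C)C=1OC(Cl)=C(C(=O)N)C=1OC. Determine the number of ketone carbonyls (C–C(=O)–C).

The ketone motif appears at heavy-atom position 2 in the SMILES.
Other groups present: 1 amide, 1 ether.
Ketone count: 1.

1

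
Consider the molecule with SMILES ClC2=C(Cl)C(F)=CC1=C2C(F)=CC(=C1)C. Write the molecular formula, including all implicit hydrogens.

Walk through each heavy atom and fill implicit hydrogens from standard valence (C 4, N 3, O 2, S 2, halogen 1):
  atom 1: Cl (halogen, monovalent) → 0 H
  atom 2: C, bond orders sum to 4 (valence 4) → 0 H
  atom 3: C, bond orders sum to 4 (valence 4) → 0 H
  atom 4: Cl (halogen, monovalent) → 0 H
  atom 5: C, bond orders sum to 4 (valence 4) → 0 H
  atom 6: F (halogen, monovalent) → 0 H
  atom 7: C, bond orders sum to 3 (valence 4) → 1 H
  atom 8: C, bond orders sum to 4 (valence 4) → 0 H
  atom 9: C, bond orders sum to 4 (valence 4) → 0 H
  atom 10: C, bond orders sum to 4 (valence 4) → 0 H
  atom 11: F (halogen, monovalent) → 0 H
  atom 12: C, bond orders sum to 3 (valence 4) → 1 H
  atom 13: C, bond orders sum to 4 (valence 4) → 0 H
  atom 14: C, bond orders sum to 3 (valence 4) → 1 H
  atom 15: C, bond orders sum to 1 (valence 4) → 3 H
Totals → C:11, H:6, Cl:2, F:2.

C11H6Cl2F2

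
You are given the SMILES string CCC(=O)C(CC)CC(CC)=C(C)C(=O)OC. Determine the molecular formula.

Walk through each heavy atom and fill implicit hydrogens from standard valence (C 4, N 3, O 2, S 2, halogen 1):
  atom 1: C, bond orders sum to 1 (valence 4) → 3 H
  atom 2: C, bond orders sum to 2 (valence 4) → 2 H
  atom 3: C, bond orders sum to 4 (valence 4) → 0 H
  atom 4: O, bond orders sum to 2 (valence 2) → 0 H
  atom 5: C, bond orders sum to 3 (valence 4) → 1 H
  atom 6: C, bond orders sum to 2 (valence 4) → 2 H
  atom 7: C, bond orders sum to 1 (valence 4) → 3 H
  atom 8: C, bond orders sum to 2 (valence 4) → 2 H
  atom 9: C, bond orders sum to 4 (valence 4) → 0 H
  atom 10: C, bond orders sum to 2 (valence 4) → 2 H
  atom 11: C, bond orders sum to 1 (valence 4) → 3 H
  atom 12: C, bond orders sum to 4 (valence 4) → 0 H
  atom 13: C, bond orders sum to 1 (valence 4) → 3 H
  atom 14: C, bond orders sum to 4 (valence 4) → 0 H
  atom 15: O, bond orders sum to 2 (valence 2) → 0 H
  atom 16: O, bond orders sum to 2 (valence 2) → 0 H
  atom 17: C, bond orders sum to 1 (valence 4) → 3 H
Totals → C:14, H:24, O:3.

C14H24O3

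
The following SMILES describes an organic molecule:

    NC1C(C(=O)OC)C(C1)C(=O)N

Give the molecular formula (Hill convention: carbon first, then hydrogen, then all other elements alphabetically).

Walk through each heavy atom and fill implicit hydrogens from standard valence (C 4, N 3, O 2, S 2, halogen 1):
  atom 1: N, bond orders sum to 1 (valence 3) → 2 H
  atom 2: C, bond orders sum to 3 (valence 4) → 1 H
  atom 3: C, bond orders sum to 3 (valence 4) → 1 H
  atom 4: C, bond orders sum to 4 (valence 4) → 0 H
  atom 5: O, bond orders sum to 2 (valence 2) → 0 H
  atom 6: O, bond orders sum to 2 (valence 2) → 0 H
  atom 7: C, bond orders sum to 1 (valence 4) → 3 H
  atom 8: C, bond orders sum to 3 (valence 4) → 1 H
  atom 9: C, bond orders sum to 2 (valence 4) → 2 H
  atom 10: C, bond orders sum to 4 (valence 4) → 0 H
  atom 11: O, bond orders sum to 2 (valence 2) → 0 H
  atom 12: N, bond orders sum to 1 (valence 3) → 2 H
Totals → C:7, H:12, N:2, O:3.

C7H12N2O3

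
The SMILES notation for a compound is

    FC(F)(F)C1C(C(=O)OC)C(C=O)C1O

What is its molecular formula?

C8H9F3O4

Walk through each heavy atom and fill implicit hydrogens from standard valence (C 4, N 3, O 2, S 2, halogen 1):
  atom 1: F (halogen, monovalent) → 0 H
  atom 2: C, bond orders sum to 4 (valence 4) → 0 H
  atom 3: F (halogen, monovalent) → 0 H
  atom 4: F (halogen, monovalent) → 0 H
  atom 5: C, bond orders sum to 3 (valence 4) → 1 H
  atom 6: C, bond orders sum to 3 (valence 4) → 1 H
  atom 7: C, bond orders sum to 4 (valence 4) → 0 H
  atom 8: O, bond orders sum to 2 (valence 2) → 0 H
  atom 9: O, bond orders sum to 2 (valence 2) → 0 H
  atom 10: C, bond orders sum to 1 (valence 4) → 3 H
  atom 11: C, bond orders sum to 3 (valence 4) → 1 H
  atom 12: C, bond orders sum to 3 (valence 4) → 1 H
  atom 13: O, bond orders sum to 2 (valence 2) → 0 H
  atom 14: C, bond orders sum to 3 (valence 4) → 1 H
  atom 15: O, bond orders sum to 1 (valence 2) → 1 H
Totals → C:8, H:9, F:3, O:4.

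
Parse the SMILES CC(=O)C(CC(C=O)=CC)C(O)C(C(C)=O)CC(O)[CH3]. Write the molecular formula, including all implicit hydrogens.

C15H24O5

Walk through each heavy atom and fill implicit hydrogens from standard valence (C 4, N 3, O 2, S 2, halogen 1):
  atom 1: C, bond orders sum to 1 (valence 4) → 3 H
  atom 2: C, bond orders sum to 4 (valence 4) → 0 H
  atom 3: O, bond orders sum to 2 (valence 2) → 0 H
  atom 4: C, bond orders sum to 3 (valence 4) → 1 H
  atom 5: C, bond orders sum to 2 (valence 4) → 2 H
  atom 6: C, bond orders sum to 4 (valence 4) → 0 H
  atom 7: C, bond orders sum to 3 (valence 4) → 1 H
  atom 8: O, bond orders sum to 2 (valence 2) → 0 H
  atom 9: C, bond orders sum to 3 (valence 4) → 1 H
  atom 10: C, bond orders sum to 1 (valence 4) → 3 H
  atom 11: C, bond orders sum to 3 (valence 4) → 1 H
  atom 12: O, bond orders sum to 1 (valence 2) → 1 H
  atom 13: C, bond orders sum to 3 (valence 4) → 1 H
  atom 14: C, bond orders sum to 4 (valence 4) → 0 H
  atom 15: C, bond orders sum to 1 (valence 4) → 3 H
  atom 16: O, bond orders sum to 2 (valence 2) → 0 H
  atom 17: C, bond orders sum to 2 (valence 4) → 2 H
  atom 18: C, bond orders sum to 3 (valence 4) → 1 H
  atom 19: O, bond orders sum to 1 (valence 2) → 1 H
  atom 20: C with explicit H count 3
Totals → C:15, H:24, O:5.
In Hill order: C15H24O5.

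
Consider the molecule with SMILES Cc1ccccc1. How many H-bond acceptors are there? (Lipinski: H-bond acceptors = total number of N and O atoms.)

N atoms: 0; O atoms: 0.
Lipinski HBA = 0 + 0 = 0.

0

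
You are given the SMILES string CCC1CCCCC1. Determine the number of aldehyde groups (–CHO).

0

Scan the SMILES for the aldehyde motif — none present.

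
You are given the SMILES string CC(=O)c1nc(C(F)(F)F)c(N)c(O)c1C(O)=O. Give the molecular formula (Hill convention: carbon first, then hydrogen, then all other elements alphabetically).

Walk through each heavy atom and fill implicit hydrogens from standard valence (C 4, N 3, O 2, S 2, halogen 1); for lowercase aromatic atoms, an aromatic c carries 1 H when it has two neighbours and 0 H with three, and aromatic n carries 0 H:
  atom 1: C, bond orders sum to 1 (valence 4) → 3 H
  atom 2: C, bond orders sum to 4 (valence 4) → 0 H
  atom 3: O, bond orders sum to 2 (valence 2) → 0 H
  atom 4: aromatic c, 3 neighbours → 0 H
  atom 5: aromatic n, 2 neighbours → 0 H
  atom 6: aromatic c, 3 neighbours → 0 H
  atom 7: C, bond orders sum to 4 (valence 4) → 0 H
  atom 8: F (halogen, monovalent) → 0 H
  atom 9: F (halogen, monovalent) → 0 H
  atom 10: F (halogen, monovalent) → 0 H
  atom 11: aromatic c, 3 neighbours → 0 H
  atom 12: N, bond orders sum to 1 (valence 3) → 2 H
  atom 13: aromatic c, 3 neighbours → 0 H
  atom 14: O, bond orders sum to 1 (valence 2) → 1 H
  atom 15: aromatic c, 3 neighbours → 0 H
  atom 16: C, bond orders sum to 4 (valence 4) → 0 H
  atom 17: O, bond orders sum to 1 (valence 2) → 1 H
  atom 18: O, bond orders sum to 2 (valence 2) → 0 H
Totals → C:9, H:7, F:3, N:2, O:4.
In Hill order: C9H7F3N2O4.

C9H7F3N2O4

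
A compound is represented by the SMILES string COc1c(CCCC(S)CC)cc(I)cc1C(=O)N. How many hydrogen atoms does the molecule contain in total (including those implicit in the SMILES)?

Walk through each heavy atom and fill implicit hydrogens from standard valence (C 4, N 3, O 2, S 2, halogen 1); for lowercase aromatic atoms, an aromatic c carries 1 H when it has two neighbours and 0 H with three, and aromatic n carries 0 H:
  atom 1: C, bond orders sum to 1 (valence 4) → 3 H
  atom 2: O, bond orders sum to 2 (valence 2) → 0 H
  atom 3: aromatic c, 3 neighbours → 0 H
  atom 4: aromatic c, 3 neighbours → 0 H
  atom 5: C, bond orders sum to 2 (valence 4) → 2 H
  atom 6: C, bond orders sum to 2 (valence 4) → 2 H
  atom 7: C, bond orders sum to 2 (valence 4) → 2 H
  atom 8: C, bond orders sum to 3 (valence 4) → 1 H
  atom 9: S, bond orders sum to 1 (valence 2) → 1 H
  atom 10: C, bond orders sum to 2 (valence 4) → 2 H
  atom 11: C, bond orders sum to 1 (valence 4) → 3 H
  atom 12: aromatic c, 2 neighbours → 1 H
  atom 13: aromatic c, 3 neighbours → 0 H
  atom 14: I (halogen, monovalent) → 0 H
  atom 15: aromatic c, 2 neighbours → 1 H
  atom 16: aromatic c, 3 neighbours → 0 H
  atom 17: C, bond orders sum to 4 (valence 4) → 0 H
  atom 18: O, bond orders sum to 2 (valence 2) → 0 H
  atom 19: N, bond orders sum to 1 (valence 3) → 2 H
Total hydrogens: 20.

20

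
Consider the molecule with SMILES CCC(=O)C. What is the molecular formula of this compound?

C4H8O

Walk through each heavy atom and fill implicit hydrogens from standard valence (C 4, N 3, O 2, S 2, halogen 1):
  atom 1: C, bond orders sum to 1 (valence 4) → 3 H
  atom 2: C, bond orders sum to 2 (valence 4) → 2 H
  atom 3: C, bond orders sum to 4 (valence 4) → 0 H
  atom 4: O, bond orders sum to 2 (valence 2) → 0 H
  atom 5: C, bond orders sum to 1 (valence 4) → 3 H
Totals → C:4, H:8, O:1.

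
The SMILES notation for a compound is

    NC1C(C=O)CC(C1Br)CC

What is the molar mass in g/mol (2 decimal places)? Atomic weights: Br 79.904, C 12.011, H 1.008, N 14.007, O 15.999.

220.11 g/mol

First, the molecular formula is C8H14BrNO (counting implicit H from valence).
  Br: 1 × 79.904 = 79.904
  C: 8 × 12.011 = 96.088
  H: 14 × 1.008 = 14.112
  N: 1 × 14.007 = 14.007
  O: 1 × 15.999 = 15.999
Sum: 1×79.904 + 8×12.011 + 14×1.008 + 1×14.007 + 1×15.999 = 220.110 → 220.11 g/mol.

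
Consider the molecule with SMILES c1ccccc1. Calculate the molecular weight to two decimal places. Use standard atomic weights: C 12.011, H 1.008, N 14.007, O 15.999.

First, the molecular formula is C6H6 (counting implicit H from valence).
  C: 6 × 12.011 = 72.066
  H: 6 × 1.008 = 6.048
Sum: 6×12.011 + 6×1.008 = 78.114 → 78.11 g/mol.

78.11 g/mol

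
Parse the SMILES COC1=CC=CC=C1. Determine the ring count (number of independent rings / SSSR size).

In SMILES, each pair of matching ring-closure digits denotes one ring-closing bond; the number of such bonds equals the number of independent rings.
Ring-closure bonds here: 1.

1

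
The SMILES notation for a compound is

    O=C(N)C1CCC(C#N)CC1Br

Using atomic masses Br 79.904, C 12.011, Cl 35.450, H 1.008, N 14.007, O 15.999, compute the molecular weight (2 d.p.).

First, the molecular formula is C8H11BrN2O (counting implicit H from valence).
  Br: 1 × 79.904 = 79.904
  C: 8 × 12.011 = 96.088
  H: 11 × 1.008 = 11.088
  N: 2 × 14.007 = 28.014
  O: 1 × 15.999 = 15.999
Sum: 1×79.904 + 8×12.011 + 11×1.008 + 2×14.007 + 1×15.999 = 231.093 → 231.09 g/mol.

231.09 g/mol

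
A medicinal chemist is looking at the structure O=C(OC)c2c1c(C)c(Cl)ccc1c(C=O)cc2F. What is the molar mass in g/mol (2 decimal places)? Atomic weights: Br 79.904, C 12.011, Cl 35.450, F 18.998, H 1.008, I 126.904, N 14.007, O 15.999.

First, the molecular formula is C14H10ClFO3 (counting implicit H from valence).
  C: 14 × 12.011 = 168.154
  Cl: 1 × 35.450 = 35.450
  F: 1 × 18.998 = 18.998
  H: 10 × 1.008 = 10.080
  O: 3 × 15.999 = 47.997
Sum: 14×12.011 + 1×35.450 + 1×18.998 + 10×1.008 + 3×15.999 = 280.679 → 280.68 g/mol.

280.68 g/mol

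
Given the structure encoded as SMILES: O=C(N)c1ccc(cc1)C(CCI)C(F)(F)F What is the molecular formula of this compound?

Walk through each heavy atom and fill implicit hydrogens from standard valence (C 4, N 3, O 2, S 2, halogen 1); for lowercase aromatic atoms, an aromatic c carries 1 H when it has two neighbours and 0 H with three, and aromatic n carries 0 H:
  atom 1: O, bond orders sum to 2 (valence 2) → 0 H
  atom 2: C, bond orders sum to 4 (valence 4) → 0 H
  atom 3: N, bond orders sum to 1 (valence 3) → 2 H
  atom 4: aromatic c, 3 neighbours → 0 H
  atom 5: aromatic c, 2 neighbours → 1 H
  atom 6: aromatic c, 2 neighbours → 1 H
  atom 7: aromatic c, 3 neighbours → 0 H
  atom 8: aromatic c, 2 neighbours → 1 H
  atom 9: aromatic c, 2 neighbours → 1 H
  atom 10: C, bond orders sum to 3 (valence 4) → 1 H
  atom 11: C, bond orders sum to 2 (valence 4) → 2 H
  atom 12: C, bond orders sum to 2 (valence 4) → 2 H
  atom 13: I (halogen, monovalent) → 0 H
  atom 14: C, bond orders sum to 4 (valence 4) → 0 H
  atom 15: F (halogen, monovalent) → 0 H
  atom 16: F (halogen, monovalent) → 0 H
  atom 17: F (halogen, monovalent) → 0 H
Totals → C:11, H:11, F:3, I:1, N:1, O:1.
In Hill order: C11H11F3INO.

C11H11F3INO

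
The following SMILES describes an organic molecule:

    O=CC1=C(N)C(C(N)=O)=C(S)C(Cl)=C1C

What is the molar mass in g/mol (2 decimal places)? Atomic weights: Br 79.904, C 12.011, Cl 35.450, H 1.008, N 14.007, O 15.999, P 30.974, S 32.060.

First, the molecular formula is C9H9ClN2O2S (counting implicit H from valence).
  C: 9 × 12.011 = 108.099
  Cl: 1 × 35.450 = 35.450
  H: 9 × 1.008 = 9.072
  N: 2 × 14.007 = 28.014
  O: 2 × 15.999 = 31.998
  S: 1 × 32.060 = 32.060
Sum: 9×12.011 + 1×35.450 + 9×1.008 + 2×14.007 + 2×15.999 + 1×32.060 = 244.693 → 244.69 g/mol.

244.69 g/mol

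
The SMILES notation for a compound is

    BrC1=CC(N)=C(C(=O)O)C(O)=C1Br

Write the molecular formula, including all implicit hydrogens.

C7H5Br2NO3

Walk through each heavy atom and fill implicit hydrogens from standard valence (C 4, N 3, O 2, S 2, halogen 1):
  atom 1: Br (halogen, monovalent) → 0 H
  atom 2: C, bond orders sum to 4 (valence 4) → 0 H
  atom 3: C, bond orders sum to 3 (valence 4) → 1 H
  atom 4: C, bond orders sum to 4 (valence 4) → 0 H
  atom 5: N, bond orders sum to 1 (valence 3) → 2 H
  atom 6: C, bond orders sum to 4 (valence 4) → 0 H
  atom 7: C, bond orders sum to 4 (valence 4) → 0 H
  atom 8: O, bond orders sum to 2 (valence 2) → 0 H
  atom 9: O, bond orders sum to 1 (valence 2) → 1 H
  atom 10: C, bond orders sum to 4 (valence 4) → 0 H
  atom 11: O, bond orders sum to 1 (valence 2) → 1 H
  atom 12: C, bond orders sum to 4 (valence 4) → 0 H
  atom 13: Br (halogen, monovalent) → 0 H
Totals → C:7, H:5, Br:2, N:1, O:3.
In Hill order: C7H5Br2NO3.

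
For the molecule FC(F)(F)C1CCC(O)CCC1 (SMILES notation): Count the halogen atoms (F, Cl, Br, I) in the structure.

Halogen atoms appear at heavy-atom positions 1, 3, 4 (3×F).
Other groups present: 1 hydroxyl.
Halogen count: 3.

3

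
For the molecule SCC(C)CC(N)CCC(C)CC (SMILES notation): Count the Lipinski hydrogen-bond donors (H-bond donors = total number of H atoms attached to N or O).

2

Donors: find every N or O and count the H atoms it carries.
  atom 7 (N): bond orders sum to 1 → 2 H
Lipinski HBD = 2.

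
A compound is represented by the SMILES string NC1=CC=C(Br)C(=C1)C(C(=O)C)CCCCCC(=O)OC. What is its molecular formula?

Walk through each heavy atom and fill implicit hydrogens from standard valence (C 4, N 3, O 2, S 2, halogen 1):
  atom 1: N, bond orders sum to 1 (valence 3) → 2 H
  atom 2: C, bond orders sum to 4 (valence 4) → 0 H
  atom 3: C, bond orders sum to 3 (valence 4) → 1 H
  atom 4: C, bond orders sum to 3 (valence 4) → 1 H
  atom 5: C, bond orders sum to 4 (valence 4) → 0 H
  atom 6: Br (halogen, monovalent) → 0 H
  atom 7: C, bond orders sum to 4 (valence 4) → 0 H
  atom 8: C, bond orders sum to 3 (valence 4) → 1 H
  atom 9: C, bond orders sum to 3 (valence 4) → 1 H
  atom 10: C, bond orders sum to 4 (valence 4) → 0 H
  atom 11: O, bond orders sum to 2 (valence 2) → 0 H
  atom 12: C, bond orders sum to 1 (valence 4) → 3 H
  atom 13: C, bond orders sum to 2 (valence 4) → 2 H
  atom 14: C, bond orders sum to 2 (valence 4) → 2 H
  atom 15: C, bond orders sum to 2 (valence 4) → 2 H
  atom 16: C, bond orders sum to 2 (valence 4) → 2 H
  atom 17: C, bond orders sum to 2 (valence 4) → 2 H
  atom 18: C, bond orders sum to 4 (valence 4) → 0 H
  atom 19: O, bond orders sum to 2 (valence 2) → 0 H
  atom 20: O, bond orders sum to 2 (valence 2) → 0 H
  atom 21: C, bond orders sum to 1 (valence 4) → 3 H
Totals → C:16, H:22, Br:1, N:1, O:3.
In Hill order: C16H22BrNO3.

C16H22BrNO3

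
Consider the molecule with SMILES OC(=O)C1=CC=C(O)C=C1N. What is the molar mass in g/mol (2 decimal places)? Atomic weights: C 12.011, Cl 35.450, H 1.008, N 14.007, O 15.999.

First, the molecular formula is C7H7NO3 (counting implicit H from valence).
  C: 7 × 12.011 = 84.077
  H: 7 × 1.008 = 7.056
  N: 1 × 14.007 = 14.007
  O: 3 × 15.999 = 47.997
Sum: 7×12.011 + 7×1.008 + 1×14.007 + 3×15.999 = 153.137 → 153.14 g/mol.

153.14 g/mol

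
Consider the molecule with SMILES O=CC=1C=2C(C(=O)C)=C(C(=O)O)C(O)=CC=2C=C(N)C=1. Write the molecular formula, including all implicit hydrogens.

Walk through each heavy atom and fill implicit hydrogens from standard valence (C 4, N 3, O 2, S 2, halogen 1):
  atom 1: O, bond orders sum to 2 (valence 2) → 0 H
  atom 2: C, bond orders sum to 3 (valence 4) → 1 H
  atom 3: C, bond orders sum to 4 (valence 4) → 0 H
  atom 4: C, bond orders sum to 4 (valence 4) → 0 H
  atom 5: C, bond orders sum to 4 (valence 4) → 0 H
  atom 6: C, bond orders sum to 4 (valence 4) → 0 H
  atom 7: O, bond orders sum to 2 (valence 2) → 0 H
  atom 8: C, bond orders sum to 1 (valence 4) → 3 H
  atom 9: C, bond orders sum to 4 (valence 4) → 0 H
  atom 10: C, bond orders sum to 4 (valence 4) → 0 H
  atom 11: O, bond orders sum to 2 (valence 2) → 0 H
  atom 12: O, bond orders sum to 1 (valence 2) → 1 H
  atom 13: C, bond orders sum to 4 (valence 4) → 0 H
  atom 14: O, bond orders sum to 1 (valence 2) → 1 H
  atom 15: C, bond orders sum to 3 (valence 4) → 1 H
  atom 16: C, bond orders sum to 4 (valence 4) → 0 H
  atom 17: C, bond orders sum to 3 (valence 4) → 1 H
  atom 18: C, bond orders sum to 4 (valence 4) → 0 H
  atom 19: N, bond orders sum to 1 (valence 3) → 2 H
  atom 20: C, bond orders sum to 3 (valence 4) → 1 H
Totals → C:14, H:11, N:1, O:5.

C14H11NO5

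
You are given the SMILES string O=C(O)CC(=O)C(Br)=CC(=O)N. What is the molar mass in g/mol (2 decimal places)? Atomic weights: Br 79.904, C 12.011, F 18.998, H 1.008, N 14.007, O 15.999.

First, the molecular formula is C6H6BrNO4 (counting implicit H from valence).
  Br: 1 × 79.904 = 79.904
  C: 6 × 12.011 = 72.066
  H: 6 × 1.008 = 6.048
  N: 1 × 14.007 = 14.007
  O: 4 × 15.999 = 63.996
Sum: 1×79.904 + 6×12.011 + 6×1.008 + 1×14.007 + 4×15.999 = 236.021 → 236.02 g/mol.

236.02 g/mol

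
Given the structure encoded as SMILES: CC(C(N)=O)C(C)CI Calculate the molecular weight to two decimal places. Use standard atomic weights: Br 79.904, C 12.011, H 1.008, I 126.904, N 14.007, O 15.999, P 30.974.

241.07 g/mol

First, the molecular formula is C6H12INO (counting implicit H from valence).
  C: 6 × 12.011 = 72.066
  H: 12 × 1.008 = 12.096
  I: 1 × 126.904 = 126.904
  N: 1 × 14.007 = 14.007
  O: 1 × 15.999 = 15.999
Sum: 6×12.011 + 12×1.008 + 1×126.904 + 1×14.007 + 1×15.999 = 241.072 → 241.07 g/mol.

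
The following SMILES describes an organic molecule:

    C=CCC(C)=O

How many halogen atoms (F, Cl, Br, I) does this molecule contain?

Scan the SMILES for the halogen motif — none present.
Groups that are present: 1 alkene, 1 ketone.

0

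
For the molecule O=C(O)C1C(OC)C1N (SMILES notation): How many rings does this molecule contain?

In SMILES, each pair of matching ring-closure digits denotes one ring-closing bond; the number of such bonds equals the number of independent rings.
Ring-closure bonds here: 1.

1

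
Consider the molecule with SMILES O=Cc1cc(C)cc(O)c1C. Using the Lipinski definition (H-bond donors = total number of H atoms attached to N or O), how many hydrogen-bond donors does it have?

1

Donors: find every N or O and count the H atoms it carries.
  atom 1 (O): bond orders sum to 2 → 0 H
  atom 9 (O): bond orders sum to 1 → 1 H
Lipinski HBD = 1.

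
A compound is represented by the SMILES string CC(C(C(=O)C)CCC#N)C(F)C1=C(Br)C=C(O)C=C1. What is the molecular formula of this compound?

Walk through each heavy atom and fill implicit hydrogens from standard valence (C 4, N 3, O 2, S 2, halogen 1):
  atom 1: C, bond orders sum to 1 (valence 4) → 3 H
  atom 2: C, bond orders sum to 3 (valence 4) → 1 H
  atom 3: C, bond orders sum to 3 (valence 4) → 1 H
  atom 4: C, bond orders sum to 4 (valence 4) → 0 H
  atom 5: O, bond orders sum to 2 (valence 2) → 0 H
  atom 6: C, bond orders sum to 1 (valence 4) → 3 H
  atom 7: C, bond orders sum to 2 (valence 4) → 2 H
  atom 8: C, bond orders sum to 2 (valence 4) → 2 H
  atom 9: C, bond orders sum to 4 (valence 4) → 0 H
  atom 10: N, bond orders sum to 3 (valence 3) → 0 H
  atom 11: C, bond orders sum to 3 (valence 4) → 1 H
  atom 12: F (halogen, monovalent) → 0 H
  atom 13: C, bond orders sum to 4 (valence 4) → 0 H
  atom 14: C, bond orders sum to 4 (valence 4) → 0 H
  atom 15: Br (halogen, monovalent) → 0 H
  atom 16: C, bond orders sum to 3 (valence 4) → 1 H
  atom 17: C, bond orders sum to 4 (valence 4) → 0 H
  atom 18: O, bond orders sum to 1 (valence 2) → 1 H
  atom 19: C, bond orders sum to 3 (valence 4) → 1 H
  atom 20: C, bond orders sum to 3 (valence 4) → 1 H
Totals → C:15, H:17, Br:1, F:1, N:1, O:2.
In Hill order: C15H17BrFNO2.

C15H17BrFNO2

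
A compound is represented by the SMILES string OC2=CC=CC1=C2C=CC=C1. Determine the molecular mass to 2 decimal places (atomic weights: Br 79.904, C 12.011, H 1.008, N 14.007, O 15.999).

144.17 g/mol

First, the molecular formula is C10H8O (counting implicit H from valence).
  C: 10 × 12.011 = 120.110
  H: 8 × 1.008 = 8.064
  O: 1 × 15.999 = 15.999
Sum: 10×12.011 + 8×1.008 + 1×15.999 = 144.173 → 144.17 g/mol.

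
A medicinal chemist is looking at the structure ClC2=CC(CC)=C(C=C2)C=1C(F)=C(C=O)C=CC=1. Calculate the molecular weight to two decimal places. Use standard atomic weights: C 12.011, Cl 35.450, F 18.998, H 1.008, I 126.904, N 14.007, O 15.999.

262.71 g/mol

First, the molecular formula is C15H12ClFO (counting implicit H from valence).
  C: 15 × 12.011 = 180.165
  Cl: 1 × 35.450 = 35.450
  F: 1 × 18.998 = 18.998
  H: 12 × 1.008 = 12.096
  O: 1 × 15.999 = 15.999
Sum: 15×12.011 + 1×35.450 + 1×18.998 + 12×1.008 + 1×15.999 = 262.708 → 262.71 g/mol.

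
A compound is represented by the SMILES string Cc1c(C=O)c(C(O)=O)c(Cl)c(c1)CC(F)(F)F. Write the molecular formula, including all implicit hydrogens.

Walk through each heavy atom and fill implicit hydrogens from standard valence (C 4, N 3, O 2, S 2, halogen 1); for lowercase aromatic atoms, an aromatic c carries 1 H when it has two neighbours and 0 H with three, and aromatic n carries 0 H:
  atom 1: C, bond orders sum to 1 (valence 4) → 3 H
  atom 2: aromatic c, 3 neighbours → 0 H
  atom 3: aromatic c, 3 neighbours → 0 H
  atom 4: C, bond orders sum to 3 (valence 4) → 1 H
  atom 5: O, bond orders sum to 2 (valence 2) → 0 H
  atom 6: aromatic c, 3 neighbours → 0 H
  atom 7: C, bond orders sum to 4 (valence 4) → 0 H
  atom 8: O, bond orders sum to 1 (valence 2) → 1 H
  atom 9: O, bond orders sum to 2 (valence 2) → 0 H
  atom 10: aromatic c, 3 neighbours → 0 H
  atom 11: Cl (halogen, monovalent) → 0 H
  atom 12: aromatic c, 3 neighbours → 0 H
  atom 13: aromatic c, 2 neighbours → 1 H
  atom 14: C, bond orders sum to 2 (valence 4) → 2 H
  atom 15: C, bond orders sum to 4 (valence 4) → 0 H
  atom 16: F (halogen, monovalent) → 0 H
  atom 17: F (halogen, monovalent) → 0 H
  atom 18: F (halogen, monovalent) → 0 H
Totals → C:11, H:8, Cl:1, F:3, O:3.
In Hill order: C11H8ClF3O3.

C11H8ClF3O3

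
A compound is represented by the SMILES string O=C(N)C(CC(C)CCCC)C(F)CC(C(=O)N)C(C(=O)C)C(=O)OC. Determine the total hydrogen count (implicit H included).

Walk through each heavy atom and fill implicit hydrogens from standard valence (C 4, N 3, O 2, S 2, halogen 1):
  atom 1: O, bond orders sum to 2 (valence 2) → 0 H
  atom 2: C, bond orders sum to 4 (valence 4) → 0 H
  atom 3: N, bond orders sum to 1 (valence 3) → 2 H
  atom 4: C, bond orders sum to 3 (valence 4) → 1 H
  atom 5: C, bond orders sum to 2 (valence 4) → 2 H
  atom 6: C, bond orders sum to 3 (valence 4) → 1 H
  atom 7: C, bond orders sum to 1 (valence 4) → 3 H
  atom 8: C, bond orders sum to 2 (valence 4) → 2 H
  atom 9: C, bond orders sum to 2 (valence 4) → 2 H
  atom 10: C, bond orders sum to 2 (valence 4) → 2 H
  atom 11: C, bond orders sum to 1 (valence 4) → 3 H
  atom 12: C, bond orders sum to 3 (valence 4) → 1 H
  atom 13: F (halogen, monovalent) → 0 H
  atom 14: C, bond orders sum to 2 (valence 4) → 2 H
  atom 15: C, bond orders sum to 3 (valence 4) → 1 H
  atom 16: C, bond orders sum to 4 (valence 4) → 0 H
  atom 17: O, bond orders sum to 2 (valence 2) → 0 H
  atom 18: N, bond orders sum to 1 (valence 3) → 2 H
  atom 19: C, bond orders sum to 3 (valence 4) → 1 H
  atom 20: C, bond orders sum to 4 (valence 4) → 0 H
  atom 21: O, bond orders sum to 2 (valence 2) → 0 H
  atom 22: C, bond orders sum to 1 (valence 4) → 3 H
  atom 23: C, bond orders sum to 4 (valence 4) → 0 H
  atom 24: O, bond orders sum to 2 (valence 2) → 0 H
  atom 25: O, bond orders sum to 2 (valence 2) → 0 H
  atom 26: C, bond orders sum to 1 (valence 4) → 3 H
Total hydrogens: 31.

31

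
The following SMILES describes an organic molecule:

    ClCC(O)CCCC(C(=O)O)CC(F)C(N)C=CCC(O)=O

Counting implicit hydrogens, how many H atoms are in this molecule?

23

Walk through each heavy atom and fill implicit hydrogens from standard valence (C 4, N 3, O 2, S 2, halogen 1):
  atom 1: Cl (halogen, monovalent) → 0 H
  atom 2: C, bond orders sum to 2 (valence 4) → 2 H
  atom 3: C, bond orders sum to 3 (valence 4) → 1 H
  atom 4: O, bond orders sum to 1 (valence 2) → 1 H
  atom 5: C, bond orders sum to 2 (valence 4) → 2 H
  atom 6: C, bond orders sum to 2 (valence 4) → 2 H
  atom 7: C, bond orders sum to 2 (valence 4) → 2 H
  atom 8: C, bond orders sum to 3 (valence 4) → 1 H
  atom 9: C, bond orders sum to 4 (valence 4) → 0 H
  atom 10: O, bond orders sum to 2 (valence 2) → 0 H
  atom 11: O, bond orders sum to 1 (valence 2) → 1 H
  atom 12: C, bond orders sum to 2 (valence 4) → 2 H
  atom 13: C, bond orders sum to 3 (valence 4) → 1 H
  atom 14: F (halogen, monovalent) → 0 H
  atom 15: C, bond orders sum to 3 (valence 4) → 1 H
  atom 16: N, bond orders sum to 1 (valence 3) → 2 H
  atom 17: C, bond orders sum to 3 (valence 4) → 1 H
  atom 18: C, bond orders sum to 3 (valence 4) → 1 H
  atom 19: C, bond orders sum to 2 (valence 4) → 2 H
  atom 20: C, bond orders sum to 4 (valence 4) → 0 H
  atom 21: O, bond orders sum to 1 (valence 2) → 1 H
  atom 22: O, bond orders sum to 2 (valence 2) → 0 H
Total hydrogens: 23.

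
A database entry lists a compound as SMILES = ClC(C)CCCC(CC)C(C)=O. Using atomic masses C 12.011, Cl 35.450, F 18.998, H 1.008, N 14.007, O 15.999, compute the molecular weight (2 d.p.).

First, the molecular formula is C10H19ClO (counting implicit H from valence).
  C: 10 × 12.011 = 120.110
  Cl: 1 × 35.450 = 35.450
  H: 19 × 1.008 = 19.152
  O: 1 × 15.999 = 15.999
Sum: 10×12.011 + 1×35.450 + 19×1.008 + 1×15.999 = 190.711 → 190.71 g/mol.

190.71 g/mol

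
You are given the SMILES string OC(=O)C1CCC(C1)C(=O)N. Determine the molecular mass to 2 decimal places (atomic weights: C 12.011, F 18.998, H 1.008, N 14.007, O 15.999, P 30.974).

First, the molecular formula is C7H11NO3 (counting implicit H from valence).
  C: 7 × 12.011 = 84.077
  H: 11 × 1.008 = 11.088
  N: 1 × 14.007 = 14.007
  O: 3 × 15.999 = 47.997
Sum: 7×12.011 + 11×1.008 + 1×14.007 + 3×15.999 = 157.169 → 157.17 g/mol.

157.17 g/mol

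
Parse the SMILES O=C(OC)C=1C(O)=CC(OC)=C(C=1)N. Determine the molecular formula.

C9H11NO4

Walk through each heavy atom and fill implicit hydrogens from standard valence (C 4, N 3, O 2, S 2, halogen 1):
  atom 1: O, bond orders sum to 2 (valence 2) → 0 H
  atom 2: C, bond orders sum to 4 (valence 4) → 0 H
  atom 3: O, bond orders sum to 2 (valence 2) → 0 H
  atom 4: C, bond orders sum to 1 (valence 4) → 3 H
  atom 5: C, bond orders sum to 4 (valence 4) → 0 H
  atom 6: C, bond orders sum to 4 (valence 4) → 0 H
  atom 7: O, bond orders sum to 1 (valence 2) → 1 H
  atom 8: C, bond orders sum to 3 (valence 4) → 1 H
  atom 9: C, bond orders sum to 4 (valence 4) → 0 H
  atom 10: O, bond orders sum to 2 (valence 2) → 0 H
  atom 11: C, bond orders sum to 1 (valence 4) → 3 H
  atom 12: C, bond orders sum to 4 (valence 4) → 0 H
  atom 13: C, bond orders sum to 3 (valence 4) → 1 H
  atom 14: N, bond orders sum to 1 (valence 3) → 2 H
Totals → C:9, H:11, N:1, O:4.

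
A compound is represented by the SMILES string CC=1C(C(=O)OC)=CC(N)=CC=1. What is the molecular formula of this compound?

C9H11NO2

Walk through each heavy atom and fill implicit hydrogens from standard valence (C 4, N 3, O 2, S 2, halogen 1):
  atom 1: C, bond orders sum to 1 (valence 4) → 3 H
  atom 2: C, bond orders sum to 4 (valence 4) → 0 H
  atom 3: C, bond orders sum to 4 (valence 4) → 0 H
  atom 4: C, bond orders sum to 4 (valence 4) → 0 H
  atom 5: O, bond orders sum to 2 (valence 2) → 0 H
  atom 6: O, bond orders sum to 2 (valence 2) → 0 H
  atom 7: C, bond orders sum to 1 (valence 4) → 3 H
  atom 8: C, bond orders sum to 3 (valence 4) → 1 H
  atom 9: C, bond orders sum to 4 (valence 4) → 0 H
  atom 10: N, bond orders sum to 1 (valence 3) → 2 H
  atom 11: C, bond orders sum to 3 (valence 4) → 1 H
  atom 12: C, bond orders sum to 3 (valence 4) → 1 H
Totals → C:9, H:11, N:1, O:2.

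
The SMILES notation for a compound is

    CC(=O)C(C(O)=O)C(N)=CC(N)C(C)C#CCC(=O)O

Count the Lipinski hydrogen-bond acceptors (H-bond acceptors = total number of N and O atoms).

N atoms: 2; O atoms: 5.
Lipinski HBA = 2 + 5 = 7.

7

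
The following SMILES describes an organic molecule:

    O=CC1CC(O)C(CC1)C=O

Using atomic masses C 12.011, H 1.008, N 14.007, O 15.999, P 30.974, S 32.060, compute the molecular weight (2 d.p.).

156.18 g/mol

First, the molecular formula is C8H12O3 (counting implicit H from valence).
  C: 8 × 12.011 = 96.088
  H: 12 × 1.008 = 12.096
  O: 3 × 15.999 = 47.997
Sum: 8×12.011 + 12×1.008 + 3×15.999 = 156.181 → 156.18 g/mol.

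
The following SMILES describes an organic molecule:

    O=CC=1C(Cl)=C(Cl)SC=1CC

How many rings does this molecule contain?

In SMILES, each pair of matching ring-closure digits denotes one ring-closing bond; the number of such bonds equals the number of independent rings.
Ring-closure bonds here: 1.

1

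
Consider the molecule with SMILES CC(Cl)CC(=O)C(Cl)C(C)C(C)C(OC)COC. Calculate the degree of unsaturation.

1

Degree of unsaturation = (number of rings) + (number of π bonds).
Ring closures in the SMILES: 0.
π bonds: 1 double bond (each 1 DoU) → 1 DoU from unsaturation.
Total DoU = 0 + 1 = 1.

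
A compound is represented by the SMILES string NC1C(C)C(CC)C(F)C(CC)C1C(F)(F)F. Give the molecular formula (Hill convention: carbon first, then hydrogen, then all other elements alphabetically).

Walk through each heavy atom and fill implicit hydrogens from standard valence (C 4, N 3, O 2, S 2, halogen 1):
  atom 1: N, bond orders sum to 1 (valence 3) → 2 H
  atom 2: C, bond orders sum to 3 (valence 4) → 1 H
  atom 3: C, bond orders sum to 3 (valence 4) → 1 H
  atom 4: C, bond orders sum to 1 (valence 4) → 3 H
  atom 5: C, bond orders sum to 3 (valence 4) → 1 H
  atom 6: C, bond orders sum to 2 (valence 4) → 2 H
  atom 7: C, bond orders sum to 1 (valence 4) → 3 H
  atom 8: C, bond orders sum to 3 (valence 4) → 1 H
  atom 9: F (halogen, monovalent) → 0 H
  atom 10: C, bond orders sum to 3 (valence 4) → 1 H
  atom 11: C, bond orders sum to 2 (valence 4) → 2 H
  atom 12: C, bond orders sum to 1 (valence 4) → 3 H
  atom 13: C, bond orders sum to 3 (valence 4) → 1 H
  atom 14: C, bond orders sum to 4 (valence 4) → 0 H
  atom 15: F (halogen, monovalent) → 0 H
  atom 16: F (halogen, monovalent) → 0 H
  atom 17: F (halogen, monovalent) → 0 H
Totals → C:12, H:21, F:4, N:1.
In Hill order: C12H21F4N.

C12H21F4N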